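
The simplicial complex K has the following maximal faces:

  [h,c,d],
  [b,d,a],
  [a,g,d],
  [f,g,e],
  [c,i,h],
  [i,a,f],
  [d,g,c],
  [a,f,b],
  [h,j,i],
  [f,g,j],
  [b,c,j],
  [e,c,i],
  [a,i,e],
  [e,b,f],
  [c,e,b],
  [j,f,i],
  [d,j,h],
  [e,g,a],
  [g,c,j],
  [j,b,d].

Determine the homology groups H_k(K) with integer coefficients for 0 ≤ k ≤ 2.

H_0 ≅ Z,  H_1 ≅ Z × Z/2,  H_2 = 0.

Take the total order a < b < c < d < e < f < g < h < i < j on the vertex set. Then K (dimension 2) consists of the simplices:

  0-simplices (10): a, b, c, d, e, f, g, h, i, j
  1-simplices (30): ab, ad, ae, af, ag, ai, bc, bd, be, bf, bj, cd, ce, cg, ch, ci, cj, dg, dh, dj, ef, eg, ei, fg, fi, fj, gj, hi, hj, ij
  2-simplices (20): abd, abf, adg, aeg, aei, afi, bce, bcj, bdj, bef, cdg, cdh, cei, cgj, chi, dhj, efg, fgj, fij, hij

giving chain groups C_0 ≅ Z^10, C_1 ≅ Z^30, C_2 ≅ Z^20.

Boundary ∂_1: C_1 → C_0 is given by ∂[p,q] = [q] − [p]. For instance
  ∂ab = b − a.
The 10×30 boundary matrix has rank 9 and Smith normal form diag(1,1,1,1,1,1,1,1,1).

∂_2: C_2 → C_1 acts by ∂[p,q,r] = [q,r] − [p,r] + [p,q]. For instance
  ∂bcj = cj − bj + bc,
  ∂cdg = dg − cg + cd.
The resulting 30×20 matrix has rank 20, and its Smith normal form has invariant factors (1,1,1,1,1,1,1,1,1,1,1,1,1,1,1,1,1,1,1,2).

Computing H_k = (kernel of ∂_k) / (image of ∂_{k+1}):

  H_0: rank C_0 − rank ∂_1 = 10 − 9 = 1, and the invariant factors of ∂_1 are all 1, so H_0 = Z.
  H_1: rank ker ∂_1 − rank ∂_2 = (30 − 9) − 20 = 1, and ∂_2 has invariant factor 2 > 1, so H_1 = Z × Z/2.
  H_2: rank ker ∂_2 − rank ∂_3 = (20 − 20) − 0 = 0, and there is no ∂_3, so H_2 = 0.

As a check, the Euler characteristic is 10 − 30 + 20 = 0, which agrees with 1 − 1 + 0 = 0.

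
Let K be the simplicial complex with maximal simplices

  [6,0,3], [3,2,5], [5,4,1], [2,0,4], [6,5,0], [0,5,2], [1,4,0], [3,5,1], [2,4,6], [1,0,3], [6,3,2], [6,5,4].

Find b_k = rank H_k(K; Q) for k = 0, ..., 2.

We work with the vertex ordering 0 < 1 < 2 < 3 < 4 < 5 < 6. The simplices of K, each written with vertices in increasing order, are:

  0-simplices (7): [0], [1], [2], [3], [4], [5], [6]
  1-simplices (18): [0,1], [0,2], [0,3], [0,4], [0,5], [0,6], [1,3], [1,4], [1,5], [2,3], [2,4], [2,5], [2,6], [3,5], [3,6], [4,5], [4,6], [5,6]
  2-simplices (12): [0,1,3], [0,1,4], [0,2,4], [0,2,5], [0,3,6], [0,5,6], [1,3,5], [1,4,5], [2,3,5], [2,3,6], [2,4,6], [4,5,6]

giving chain groups C_0 ≅ Z^7, C_1 ≅ Z^18, C_2 ≅ Z^12.

Boundary ∂_1: C_1 → C_0 maps an edge to its endpoints' difference, ∂[p,q] = q − p. For instance
  ∂[2,6] = [6] − [2].
As a 7×18 matrix over Z this has rank 6, with invariant factors (1,1,1,1,1,1).

∂_2: C_2 → C_1 acts by ∂[p,q,r] = [q,r] − [p,r] + [p,q]. For instance
  ∂[0,2,4] = [2,4] − [0,4] + [0,2],
  ∂[0,3,6] = [3,6] − [0,6] + [0,3].
As a 18×12 matrix over Z this has rank 12, with invariant factors (1,1,1,1,1,1,1,1,1,1,1,2).

Now H_k = ker ∂_k / im ∂_{k+1}, so:

  H_0: rank C_0 − rank ∂_1 = 7 − 6 = 1, and the invariant factors of ∂_1 are all 1, so H_0 = Z.
  H_1: rank ker ∂_1 − rank ∂_2 = (18 − 6) − 12 = 0, and ∂_2 has invariant factor 2 > 1, so H_1 = Z_2.
  H_2: rank ker ∂_2 − rank ∂_3 = (12 − 12) − 0 = 0, and there is no ∂_3, so H_2 = 0.

As a check, the Euler characteristic is 7 − 18 + 12 = 1, which agrees with 1 − 0 + 0 = 1.

Hence the Betti numbers are b_0 = 1, b_1 = 0, b_2 = 0.

b_0 = 1, b_1 = 0, b_2 = 0.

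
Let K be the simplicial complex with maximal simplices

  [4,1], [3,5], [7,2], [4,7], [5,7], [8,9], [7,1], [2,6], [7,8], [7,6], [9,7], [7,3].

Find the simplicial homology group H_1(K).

Order the vertices as 1 < 2 < 3 < 4 < 5 < 6 < 7 < 8 < 9. Listing each simplex with vertices in this order, K has dimension 1 with simplices:

  0-simplices (9): [1], [2], [3], [4], [5], [6], [7], [8], [9]
  1-simplices (12): [1,4], [1,7], [2,6], [2,7], [3,5], [3,7], [4,7], [5,7], [6,7], [7,8], [7,9], [8,9]

giving chain groups C_0 ≅ Z^9, C_1 ≅ Z^12.

∂_1: C_1 → C_0 is given by ∂[p,q] = [q] − [p]. For instance
  ∂[2,6] = [6] − [2].
The 9×12 boundary matrix has rank 8 and Smith normal form diag(1,1,1,1,1,1,1,1).

Computing H_k = (kernel of ∂_k) / (image of ∂_{k+1}):

  H_1: rank ker ∂_1 − rank ∂_2 = (12 − 8) − 0 = 4, and there is no ∂_2, so H_1 ≅ Z^4.

(K is a triangulation of a wedge of 4 circles.)

H_1 ≅ Z^4.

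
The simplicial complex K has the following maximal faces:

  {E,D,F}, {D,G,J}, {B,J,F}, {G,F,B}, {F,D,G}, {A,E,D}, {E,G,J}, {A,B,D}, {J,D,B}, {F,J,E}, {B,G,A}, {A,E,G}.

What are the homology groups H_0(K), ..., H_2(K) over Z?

Fix the vertex order A < B < D < E < F < G < J and write every simplex with vertices in increasing order. Then dim K = 2 and the simplices of K are:

  0-simplices (7): A, B, D, E, F, G, J
  1-simplices (18): AB, AD, AE, AG, BD, BF, BG, BJ, DE, DF, DG, DJ, EF, EG, EJ, FG, FJ, GJ
  2-simplices (12): ABD, ABG, ADE, AEG, BDJ, BFG, BFJ, DEF, DFG, DGJ, EFJ, EGJ

so the chain groups are C_0 ≅ Z^7, C_1 ≅ Z^18, C_2 ≅ Z^12.

∂_1: C_1 → C_0 is given by ∂[p,q] = [q] − [p].
The resulting 7×18 matrix has rank 6, and its Smith normal form has invariant factors (1,1,1,1,1,1).

Boundary ∂_2: C_2 → C_1 sends each 2-simplex [p,q,r] to [q,r] − [p,r] + [p,q]. For instance
  ∂BFG = FG − BG + BF,
  ∂DGJ = GJ − DJ + DG.
This gives a 18×12 integer matrix of rank 12; reducing to Smith normal form yields diagonal entries (1,1,1,1,1,1,1,1,1,1,1,2).

Reading off H_k = ker ∂_k / im ∂_{k+1}:

  H_0: rank C_0 − rank ∂_1 = 7 − 6 = 1, and the invariant factors of ∂_1 are all 1, so H_0 = Z.
  H_1: rank ker ∂_1 − rank ∂_2 = (18 − 6) − 12 = 0, and ∂_2 has invariant factor 2 > 1, so H_1 = Z/2.
  H_2: rank ker ∂_2 − rank ∂_3 = (12 − 12) − 0 = 0, and there is no ∂_3, so H_2 = 0.

As a check, the Euler characteristic is 7 − 18 + 12 = 1, which agrees with 1 − 0 + 0 = 1.

H_0 ≅ Z,  H_1 ≅ Z/2,  H_2 = 0.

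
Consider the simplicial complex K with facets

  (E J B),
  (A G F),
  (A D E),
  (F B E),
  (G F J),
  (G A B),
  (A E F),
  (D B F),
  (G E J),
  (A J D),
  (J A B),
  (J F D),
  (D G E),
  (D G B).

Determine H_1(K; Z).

K has 7 vertices, 21 edges, 14 triangles.
rank ∂_1 = 6, rank ∂_2 = 13 ⇒ b_1 = 21 − 6 − 13 = 2; all invariant factors of ∂_2 are 1 so no torsion. So H_1 = Z^2.

H_1 ≅ Z^2.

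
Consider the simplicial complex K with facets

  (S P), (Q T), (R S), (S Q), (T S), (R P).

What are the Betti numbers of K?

We work with the vertex ordering P < Q < R < S < T. The simplices of K, each written with vertices in increasing order, are:

  0-simplices (5): P, Q, R, S, T
  1-simplices (6): PR, PS, QS, QT, RS, ST

Hence C_0 ≅ Z^5, C_1 ≅ Z^6.

The boundary map ∂_1: C_1 → C_0 maps an edge to its endpoints' difference, ∂[p,q] = q − p.
As a 5×6 matrix over Z this has rank 4, with invariant factors (1,1,1,1).

Now H_k = ker ∂_k / im ∂_{k+1}, so:

  H_0: rank C_0 − rank ∂_1 = 5 − 4 = 1, and the invariant factors of ∂_1 are all 1, so H_0 ≅ Z.
  H_1: rank ker ∂_1 − rank ∂_2 = (6 − 4) − 0 = 2, and there is no ∂_2, so H_1 ≅ Z^2.

Hence the Betti numbers are b_0 = 1, b_1 = 2.

b_0 = 1, b_1 = 2.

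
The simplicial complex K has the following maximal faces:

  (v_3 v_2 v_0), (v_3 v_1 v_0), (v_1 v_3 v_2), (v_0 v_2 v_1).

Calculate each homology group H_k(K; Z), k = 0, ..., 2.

We work with the vertex ordering v_0 < v_1 < v_2 < v_3. The simplices of K, each written with vertices in increasing order, are:

  0-simplices (4): [v_0], [v_1], [v_2], [v_3]
  1-simplices (6): [v_0,v_1], [v_0,v_2], [v_0,v_3], [v_1,v_2], [v_1,v_3], [v_2,v_3]
  2-simplices (4): [v_0,v_1,v_2], [v_0,v_1,v_3], [v_0,v_2,v_3], [v_1,v_2,v_3]

so the chain groups are C_0 ≅ Z^4, C_1 ≅ Z^6, C_2 ≅ Z^4.

Boundary ∂_1: C_1 → C_0 maps an edge to its endpoints' difference, ∂[p,q] = q − p.
The resulting 4×6 matrix has rank 3, and its Smith normal form has invariant factors (1,1,1).

Boundary ∂_2: C_2 → C_1 acts by ∂[p,q,r] = [q,r] − [p,r] + [p,q]. For instance
  ∂[v_0,v_2,v_3] = [v_2,v_3] − [v_0,v_3] + [v_0,v_2],
  ∂[v_1,v_2,v_3] = [v_2,v_3] − [v_1,v_3] + [v_1,v_2].
The resulting 6×4 matrix has rank 3, and its Smith normal form has invariant factors (1,1,1).

Now H_k = ker ∂_k / im ∂_{k+1}, so:

  H_0: rank C_0 − rank ∂_1 = 4 − 3 = 1, and the invariant factors of ∂_1 are all 1, so H_0 ≅ Z.
  H_1: rank ker ∂_1 − rank ∂_2 = (6 − 3) − 3 = 0, and the invariant factors of ∂_2 are all 1, so H_1 ≅ 0.
  H_2: rank ker ∂_2 − rank ∂_3 = (4 − 3) − 0 = 1, and there is no ∂_3, so H_2 ≅ Z.

As a check, the Euler characteristic is 4 − 6 + 4 = 2, which agrees with 1 − 0 + 1 = 2.

H_0 ≅ Z,  H_1 = 0,  H_2 ≅ Z.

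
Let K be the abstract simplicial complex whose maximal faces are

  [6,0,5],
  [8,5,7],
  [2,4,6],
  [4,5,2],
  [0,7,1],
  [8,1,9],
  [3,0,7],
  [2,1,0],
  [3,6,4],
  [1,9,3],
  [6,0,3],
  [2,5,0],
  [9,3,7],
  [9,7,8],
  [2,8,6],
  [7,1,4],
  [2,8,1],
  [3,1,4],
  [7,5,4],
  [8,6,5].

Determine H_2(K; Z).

We work with the vertex ordering 0 < 1 < 2 < 3 < 4 < 5 < 6 < 7 < 8 < 9. The simplices of K, each written with vertices in increasing order, are:

  0-simplices (10): [0], [1], [2], [3], [4], [5], [6], [7], [8], [9]
  1-simplices (30): (30 of them)
  2-simplices (20): (20 of them)

Hence C_0 ≅ Z^10, C_1 ≅ Z^30, C_2 ≅ Z^20.

Boundary ∂_1: C_1 → C_0 maps an edge to its endpoints' difference, ∂[p,q] = q − p. For instance
  ∂[1,3] = [3] − [1].
As a 10×30 matrix over Z this has rank 9, with invariant factors (1,1,1,1,1,1,1,1,1).

Boundary ∂_2: C_2 → C_1 acts by ∂[p,q,r] = [q,r] − [p,r] + [p,q]. For instance
  ∂[2,4,5] = [4,5] − [2,5] + [2,4],
  ∂[1,3,4] = [3,4] − [1,4] + [1,3].
This gives a 30×20 integer matrix of rank 20; reducing to Smith normal form yields diagonal entries (1,1,1,1,1,1,1,1,1,1,1,1,1,1,1,1,1,1,1,2).

From H_k ≅ ker(∂_k) / im(∂_{k+1}) we obtain:

  H_2: rank ker ∂_2 − rank ∂_3 = (20 − 20) − 0 = 0, and there is no ∂_3, so H_2 = 0.

H_2 ≅ 0.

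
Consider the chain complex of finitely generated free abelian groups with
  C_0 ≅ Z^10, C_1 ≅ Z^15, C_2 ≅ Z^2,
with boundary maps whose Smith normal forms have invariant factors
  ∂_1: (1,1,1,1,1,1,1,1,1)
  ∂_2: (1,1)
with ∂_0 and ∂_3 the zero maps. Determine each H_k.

H_0 ≅ Z,  H_1 ≅ Z^4,  H_2 = 0.

H_0: b_0 = 10 − 0 − 9 = 1; torsion from ∂_1 factors > 1: none. So H_0 ≅ Z.
H_1: b_1 = 15 − 9 − 2 = 4; torsion from ∂_2 factors > 1: none. So H_1 ≅ Z^4.
H_2: b_2 = 2 − 2 − 0 = 0; torsion from ∂_3 factors > 1: none. So H_2 ≅ 0.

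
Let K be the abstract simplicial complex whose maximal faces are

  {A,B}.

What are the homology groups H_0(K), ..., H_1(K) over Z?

H_0 ≅ Z,  H_1 = 0.

Fix the vertex order A < B and write every simplex with vertices in increasing order. Then dim K = 1 and the simplices of K are:

  0-simplices (2): A, B
  1-simplices (1): AB

so the chain groups are C_0 ≅ Z^2, C_1 ≅ Z^1.

∂_1: C_1 → C_0 maps an edge to its endpoints' difference, ∂[p,q] = q − p. For instance
  ∂AB = B − A.
As a 2×1 matrix over Z this has rank 1, with invariant factors (1).

Now H_k = ker ∂_k / im ∂_{k+1}, so:

  H_0: rank C_0 − rank ∂_1 = 2 − 1 = 1, and the invariant factors of ∂_1 are all 1, so H_0 ≅ Z.
  H_1: rank ker ∂_1 − rank ∂_2 = (1 − 1) − 0 = 0, and there is no ∂_2, so H_1 ≅ 0.

As a check, the Euler characteristic is 2 − 1 = 1, which agrees with 1 − 0 = 1.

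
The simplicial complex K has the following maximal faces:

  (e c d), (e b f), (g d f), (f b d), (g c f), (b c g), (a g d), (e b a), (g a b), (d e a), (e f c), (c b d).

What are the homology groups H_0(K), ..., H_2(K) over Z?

K has 7 vertices, 18 edges, 12 triangles.
rank ∂_0 = 0, rank ∂_1 = 6 ⇒ b_0 = 7 − 0 − 6 = 1; all invariant factors of ∂_1 are 1 so no torsion. So H_0 ≅ Z.
rank ∂_1 = 6, rank ∂_2 = 12 ⇒ b_1 = 18 − 6 − 12 = 0; ∂_2 has invariant factor(s) [2] giving torsion. So H_1 ≅ Z_2.
rank ∂_2 = 12, rank ∂_3 = 0 ⇒ b_2 = 12 − 12 − 0 = 0. So H_2 ≅ 0.

H_0 ≅ Z,  H_1 ≅ Z_2,  H_2 = 0.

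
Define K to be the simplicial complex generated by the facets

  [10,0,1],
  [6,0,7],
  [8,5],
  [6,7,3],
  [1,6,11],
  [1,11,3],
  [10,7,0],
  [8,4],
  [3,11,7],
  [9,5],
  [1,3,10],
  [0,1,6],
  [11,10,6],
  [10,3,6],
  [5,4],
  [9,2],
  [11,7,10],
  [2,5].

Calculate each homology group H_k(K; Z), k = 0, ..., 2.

K has 12 vertices, 24 edges, 12 triangles.
rank ∂_0 = 0, rank ∂_1 = 10 ⇒ b_0 = 12 − 0 − 10 = 2; all invariant factors of ∂_1 are 1 so no torsion. So H_0 = Z^2.
rank ∂_1 = 10, rank ∂_2 = 12 ⇒ b_1 = 24 − 10 − 12 = 2; ∂_2 has invariant factor(s) [2] giving torsion. So H_1 = Z^2 × Z/2.
rank ∂_2 = 12, rank ∂_3 = 0 ⇒ b_2 = 12 − 12 − 0 = 0. So H_2 = 0.

H_0 ≅ Z^2,  H_1 ≅ Z^2 × Z/2,  H_2 = 0.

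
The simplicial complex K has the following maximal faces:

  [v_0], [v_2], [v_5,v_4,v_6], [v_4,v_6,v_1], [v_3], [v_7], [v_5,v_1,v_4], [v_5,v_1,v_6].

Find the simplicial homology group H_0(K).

H_0 ≅ Z^5.

Fix the vertex order v_0 < v_1 < v_2 < v_3 < v_4 < v_5 < v_6 < v_7 and write every simplex with vertices in increasing order. Then dim K = 2 and the simplices of K are:

  0-simplices (8): [v_0], [v_1], [v_2], [v_3], [v_4], [v_5], [v_6], [v_7]
  1-simplices (6): [v_1,v_4], [v_1,v_5], [v_1,v_6], [v_4,v_5], [v_4,v_6], [v_5,v_6]
  2-simplices (4): [v_1,v_4,v_5], [v_1,v_4,v_6], [v_1,v_5,v_6], [v_4,v_5,v_6]

giving chain groups C_0 ≅ Z^8, C_1 ≅ Z^6, C_2 ≅ Z^4.

∂_1: C_1 → C_0 sends each edge [p,q] (with p < q) to q − p. For instance
  ∂[v_4,v_5] = [v_5] − [v_4].
This gives a 8×6 integer matrix of rank 3; reducing to Smith normal form yields diagonal entries (1,1,1).

The boundary map ∂_2: C_2 → C_1 sends each 2-simplex [p,q,r] to [q,r] − [p,r] + [p,q]. For instance
  ∂[v_4,v_5,v_6] = [v_5,v_6] − [v_4,v_6] + [v_4,v_5],
  ∂[v_1,v_4,v_6] = [v_4,v_6] − [v_1,v_6] + [v_1,v_4].
This gives a 6×4 integer matrix of rank 3; reducing to Smith normal form yields diagonal entries (1,1,1).

Reading off H_k = ker ∂_k / im ∂_{k+1}:

  H_0: rank C_0 − rank ∂_1 = 8 − 3 = 5, and the invariant factors of ∂_1 are all 1, so H_0 = Z^5.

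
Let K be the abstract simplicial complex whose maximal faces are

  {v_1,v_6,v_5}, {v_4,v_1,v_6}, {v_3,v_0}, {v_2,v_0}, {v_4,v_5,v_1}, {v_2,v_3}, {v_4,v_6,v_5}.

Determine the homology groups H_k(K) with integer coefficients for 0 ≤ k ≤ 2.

H_0 = Z^2,  H_1 = Z,  H_2 = Z.

Fix the vertex order v_0 < v_1 < v_2 < v_3 < v_4 < v_5 < v_6 and write every simplex with vertices in increasing order. Then dim K = 2 and the simplices of K are:

  0-simplices (7): [v_0], [v_1], [v_2], [v_3], [v_4], [v_5], [v_6]
  1-simplices (9): [v_0,v_2], [v_0,v_3], [v_1,v_4], [v_1,v_5], [v_1,v_6], [v_2,v_3], [v_4,v_5], [v_4,v_6], [v_5,v_6]
  2-simplices (4): [v_1,v_4,v_5], [v_1,v_4,v_6], [v_1,v_5,v_6], [v_4,v_5,v_6]

giving chain groups C_0 ≅ Z^7, C_1 ≅ Z^9, C_2 ≅ Z^4.

The boundary map ∂_1: C_1 → C_0 is given by ∂[p,q] = [q] − [p].
As a 7×9 matrix over Z this has rank 5, with invariant factors (1,1,1,1,1).

Boundary ∂_2: C_2 → C_1 acts by ∂[p,q,r] = [q,r] − [p,r] + [p,q]. For instance
  ∂[v_1,v_5,v_6] = [v_5,v_6] − [v_1,v_6] + [v_1,v_5],
  ∂[v_4,v_5,v_6] = [v_5,v_6] − [v_4,v_6] + [v_4,v_5].
The resulting 9×4 matrix has rank 3, and its Smith normal form has invariant factors (1,1,1).

From H_k ≅ ker(∂_k) / im(∂_{k+1}) we obtain:

  H_0: rank C_0 − rank ∂_1 = 7 − 5 = 2, and the invariant factors of ∂_1 are all 1, so H_0 ≅ Z^2.
  H_1: rank ker ∂_1 − rank ∂_2 = (9 − 5) − 3 = 1, and the invariant factors of ∂_2 are all 1, so H_1 ≅ Z.
  H_2: rank ker ∂_2 − rank ∂_3 = (4 − 3) − 0 = 1, and there is no ∂_3, so H_2 ≅ Z.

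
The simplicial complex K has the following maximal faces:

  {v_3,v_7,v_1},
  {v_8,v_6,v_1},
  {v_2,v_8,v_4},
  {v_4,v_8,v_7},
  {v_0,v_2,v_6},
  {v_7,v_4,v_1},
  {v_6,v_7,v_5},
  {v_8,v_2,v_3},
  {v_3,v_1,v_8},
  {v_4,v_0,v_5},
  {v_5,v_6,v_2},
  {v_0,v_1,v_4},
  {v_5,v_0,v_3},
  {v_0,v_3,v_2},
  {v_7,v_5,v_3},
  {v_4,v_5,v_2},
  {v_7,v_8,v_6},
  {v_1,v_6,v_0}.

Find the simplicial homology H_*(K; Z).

Take the total order v_0 < v_1 < v_2 < v_3 < v_4 < v_5 < v_6 < v_7 < v_8 on the vertex set. Then K (dimension 2) consists of the simplices:

  0-simplices (9): [v_0], [v_1], [v_2], [v_3], [v_4], [v_5], [v_6], [v_7], [v_8]
  1-simplices (27): (27 of them)
  2-simplices (18): (18 of them)

giving chain groups C_0 ≅ Z^9, C_1 ≅ Z^27, C_2 ≅ Z^18.

∂_1: C_1 → C_0 sends each edge [p,q] (with p < q) to q − p. For instance
  ∂[v_0,v_1] = [v_1] − [v_0].
As a 9×27 matrix over Z this has rank 8, with invariant factors (1,1,1,1,1,1,1,1).

The boundary map ∂_2: C_2 → C_1 acts by ∂[p,q,r] = [q,r] − [p,r] + [p,q]. For instance
  ∂[v_5,v_6,v_7] = [v_6,v_7] − [v_5,v_7] + [v_5,v_6],
  ∂[v_2,v_3,v_8] = [v_3,v_8] − [v_2,v_8] + [v_2,v_3].
The 27×18 boundary matrix has rank 18 and Smith normal form diag(1,1,1,1,1,1,1,1,1,1,1,1,1,1,1,1,1,2).

Computing H_k = (kernel of ∂_k) / (image of ∂_{k+1}):

  H_0: rank C_0 − rank ∂_1 = 9 − 8 = 1, and the invariant factors of ∂_1 are all 1, so H_0 ≅ Z.
  H_1: rank ker ∂_1 − rank ∂_2 = (27 − 8) − 18 = 1, and ∂_2 has invariant factor 2 > 1, so H_1 ≅ Z ⊕ Z/2.
  H_2: rank ker ∂_2 − rank ∂_3 = (18 − 18) − 0 = 0, and there is no ∂_3, so H_2 ≅ 0.

As a check, the Euler characteristic is 9 − 27 + 18 = 0, which agrees with 1 − 1 + 0 = 0.

H_0 ≅ Z,  H_1 ≅ Z ⊕ Z/2,  H_2 = 0.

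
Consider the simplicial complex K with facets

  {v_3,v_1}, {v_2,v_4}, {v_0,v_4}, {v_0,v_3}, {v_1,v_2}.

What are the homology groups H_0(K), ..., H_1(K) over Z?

H_0 = Z,  H_1 = Z.

We work with the vertex ordering v_0 < v_1 < v_2 < v_3 < v_4. The simplices of K, each written with vertices in increasing order, are:

  0-simplices (5): [v_0], [v_1], [v_2], [v_3], [v_4]
  1-simplices (5): [v_0,v_3], [v_0,v_4], [v_1,v_2], [v_1,v_3], [v_2,v_4]

Hence C_0 ≅ Z^5, C_1 ≅ Z^5.

∂_1: C_1 → C_0 maps an edge to its endpoints' difference, ∂[p,q] = q − p.
The resulting 5×5 matrix has rank 4, and its Smith normal form has invariant factors (1,1,1,1).

From H_k ≅ ker(∂_k) / im(∂_{k+1}) we obtain:

  H_0: rank C_0 − rank ∂_1 = 5 − 4 = 1, and the invariant factors of ∂_1 are all 1, so H_0 ≅ Z.
  H_1: rank ker ∂_1 − rank ∂_2 = (5 − 4) − 0 = 1, and there is no ∂_2, so H_1 ≅ Z.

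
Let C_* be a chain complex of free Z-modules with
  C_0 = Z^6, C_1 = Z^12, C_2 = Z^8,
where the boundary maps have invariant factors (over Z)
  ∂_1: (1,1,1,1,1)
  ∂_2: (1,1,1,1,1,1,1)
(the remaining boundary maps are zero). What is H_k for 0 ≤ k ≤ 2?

H_0 = Z,  H_1 = 0,  H_2 = Z.

H_0: b_0 = 6 − 0 − 5 = 1; torsion from ∂_1 factors > 1: none. So H_0 = Z.
H_1: b_1 = 12 − 5 − 7 = 0; torsion from ∂_2 factors > 1: none. So H_1 = 0.
H_2: b_2 = 8 − 7 − 0 = 1; torsion from ∂_3 factors > 1: none. So H_2 = Z.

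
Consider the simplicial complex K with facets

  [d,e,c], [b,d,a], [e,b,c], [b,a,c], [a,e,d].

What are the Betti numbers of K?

b_0 = 1, b_1 = 1, b_2 = 0.

K has 5 vertices, 10 edges, 5 triangles.
rank ∂_0 = 0, rank ∂_1 = 4 ⇒ b_0 = 5 − 0 − 4 = 1; all invariant factors of ∂_1 are 1 so no torsion. So H_0 ≅ Z.
rank ∂_1 = 4, rank ∂_2 = 5 ⇒ b_1 = 10 − 4 − 5 = 1; all invariant factors of ∂_2 are 1 so no torsion. So H_1 ≅ Z.
rank ∂_2 = 5, rank ∂_3 = 0 ⇒ b_2 = 5 − 5 − 0 = 0. So H_2 ≅ 0.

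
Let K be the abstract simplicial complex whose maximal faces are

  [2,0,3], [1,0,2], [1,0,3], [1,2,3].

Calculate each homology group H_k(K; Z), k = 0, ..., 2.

H_0 ≅ Z,  H_1 = 0,  H_2 ≅ Z.

Order the vertices as 0 < 1 < 2 < 3. Listing each simplex with vertices in this order, K has dimension 2 with simplices:

  0-simplices (4): [0], [1], [2], [3]
  1-simplices (6): [0,1], [0,2], [0,3], [1,2], [1,3], [2,3]
  2-simplices (4): [0,1,2], [0,1,3], [0,2,3], [1,2,3]

giving chain groups C_0 ≅ Z^4, C_1 ≅ Z^6, C_2 ≅ Z^4.

The boundary map ∂_1: C_1 → C_0 maps an edge to its endpoints' difference, ∂[p,q] = q − p.
The 4×6 boundary matrix has rank 3 and Smith normal form diag(1,1,1).

The boundary map ∂_2: C_2 → C_1 acts by ∂[p,q,r] = [q,r] − [p,r] + [p,q]. For instance
  ∂[0,2,3] = [2,3] − [0,3] + [0,2],
  ∂[1,2,3] = [2,3] − [1,3] + [1,2].
The resulting 6×4 matrix has rank 3, and its Smith normal form has invariant factors (1,1,1).

Now H_k = ker ∂_k / im ∂_{k+1}, so:

  H_0: rank C_0 − rank ∂_1 = 4 − 3 = 1, and the invariant factors of ∂_1 are all 1, so H_0 ≅ Z.
  H_1: rank ker ∂_1 − rank ∂_2 = (6 − 3) − 3 = 0, and the invariant factors of ∂_2 are all 1, so H_1 ≅ 0.
  H_2: rank ker ∂_2 − rank ∂_3 = (4 − 3) − 0 = 1, and there is no ∂_3, so H_2 ≅ Z.

(K is a triangulation of the 2-sphere S^2.)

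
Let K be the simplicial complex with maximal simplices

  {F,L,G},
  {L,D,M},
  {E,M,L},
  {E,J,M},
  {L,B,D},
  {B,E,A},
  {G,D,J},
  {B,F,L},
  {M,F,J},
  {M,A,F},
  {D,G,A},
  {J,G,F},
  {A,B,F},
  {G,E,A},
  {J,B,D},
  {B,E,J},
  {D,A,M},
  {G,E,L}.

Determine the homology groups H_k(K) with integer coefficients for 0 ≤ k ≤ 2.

Order the vertices as A < B < D < E < F < G < J < L < M. Listing each simplex with vertices in this order, K has dimension 2 with simplices:

  0-simplices (9): A, B, D, E, F, G, J, L, M
  1-simplices (27): AB, AD, AE, AF, AG, AM, BD, BE, BF, BJ, BL, DG, DJ, DL, DM, EG, EJ, EL, EM, FG, FJ, FL, FM, GJ, GL, JM, LM
  2-simplices (18): ABE, ABF, ADG, ADM, AEG, AFM, BDJ, BDL, BEJ, BFL, DGJ, DLM, EGL, EJM, ELM, FGJ, FGL, FJM

giving chain groups C_0 ≅ Z^9, C_1 ≅ Z^27, C_2 ≅ Z^18.

∂_1: C_1 → C_0 maps an edge to its endpoints' difference, ∂[p,q] = q − p.
This gives a 9×27 integer matrix of rank 8; reducing to Smith normal form yields diagonal entries (1,1,1,1,1,1,1,1).

Boundary ∂_2: C_2 → C_1 sends each 2-simplex [p,q,r] to [q,r] − [p,r] + [p,q]. For instance
  ∂DGJ = GJ − DJ + DG,
  ∂ABE = BE − AE + AB.
The resulting 27×18 matrix has rank 17, and its Smith normal form has invariant factors (1,1,1,1,1,1,1,1,1,1,1,1,1,1,1,1,1).

Computing H_k = (kernel of ∂_k) / (image of ∂_{k+1}):

  H_0: rank C_0 − rank ∂_1 = 9 − 8 = 1, and the invariant factors of ∂_1 are all 1, so H_0 ≅ Z.
  H_1: rank ker ∂_1 − rank ∂_2 = (27 − 8) − 17 = 2, and the invariant factors of ∂_2 are all 1, so H_1 ≅ Z^2.
  H_2: rank ker ∂_2 − rank ∂_3 = (18 − 17) − 0 = 1, and there is no ∂_3, so H_2 ≅ Z.

H_0 ≅ Z,  H_1 ≅ Z^2,  H_2 ≅ Z.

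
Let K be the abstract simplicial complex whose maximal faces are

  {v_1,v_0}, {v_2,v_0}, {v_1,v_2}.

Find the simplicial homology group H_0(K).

Take the total order v_0 < v_1 < v_2 on the vertex set. Then K (dimension 1) consists of the simplices:

  0-simplices (3): [v_0], [v_1], [v_2]
  1-simplices (3): [v_0,v_1], [v_0,v_2], [v_1,v_2]

so the chain groups are C_0 ≅ Z^3, C_1 ≅ Z^3.

Boundary ∂_1: C_1 → C_0 sends each edge [p,q] (with p < q) to q − p. For instance
  ∂[v_0,v_2] = [v_2] − [v_0].
The 3×3 boundary matrix has rank 2 and Smith normal form diag(1,1).

Now H_k = ker ∂_k / im ∂_{k+1}, so:

  H_0: rank C_0 − rank ∂_1 = 3 − 2 = 1, and the invariant factors of ∂_1 are all 1, so H_0 ≅ Z.

(K is a triangulation of the circle S^1.)

H_0 = Z.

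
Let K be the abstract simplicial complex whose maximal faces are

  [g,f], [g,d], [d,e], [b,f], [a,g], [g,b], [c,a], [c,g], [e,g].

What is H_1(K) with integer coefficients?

Fix the vertex order a < b < c < d < e < f < g and write every simplex with vertices in increasing order. Then dim K = 1 and the simplices of K are:

  0-simplices (7): a, b, c, d, e, f, g
  1-simplices (9): ac, ag, bf, bg, cg, de, dg, eg, fg

giving chain groups C_0 ≅ Z^7, C_1 ≅ Z^9.

Boundary ∂_1: C_1 → C_0 maps an edge to its endpoints' difference, ∂[p,q] = q − p. For instance
  ∂dg = g − d.
The 7×9 boundary matrix has rank 6 and Smith normal form diag(1,1,1,1,1,1).

From H_k ≅ ker(∂_k) / im(∂_{k+1}) we obtain:

  H_1: rank ker ∂_1 − rank ∂_2 = (9 − 6) − 0 = 3, and there is no ∂_2, so H_1 ≅ Z^3.

(K is a triangulation of a wedge of 3 circles.)

H_1 = Z^3.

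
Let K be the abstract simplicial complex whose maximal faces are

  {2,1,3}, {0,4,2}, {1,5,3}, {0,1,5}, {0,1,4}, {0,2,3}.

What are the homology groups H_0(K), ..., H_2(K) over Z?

H_0 ≅ Z,  H_1 ≅ Z,  H_2 = 0.

Fix the vertex order 0 < 1 < 2 < 3 < 4 < 5 and write every simplex with vertices in increasing order. Then dim K = 2 and the simplices of K are:

  0-simplices (6): [0], [1], [2], [3], [4], [5]
  1-simplices (12): [0,1], [0,2], [0,3], [0,4], [0,5], [1,2], [1,3], [1,4], [1,5], [2,3], [2,4], [3,5]
  2-simplices (6): [0,1,4], [0,1,5], [0,2,3], [0,2,4], [1,2,3], [1,3,5]

Hence C_0 ≅ Z^6, C_1 ≅ Z^12, C_2 ≅ Z^6.

Boundary ∂_1: C_1 → C_0 sends each edge [p,q] (with p < q) to q − p. For instance
  ∂[0,2] = [2] − [0].
The resulting 6×12 matrix has rank 5, and its Smith normal form has invariant factors (1,1,1,1,1).

∂_2: C_2 → C_1 acts by ∂[p,q,r] = [q,r] − [p,r] + [p,q]. For instance
  ∂[0,2,4] = [2,4] − [0,4] + [0,2],
  ∂[1,3,5] = [3,5] − [1,5] + [1,3].
This gives a 12×6 integer matrix of rank 6; reducing to Smith normal form yields diagonal entries (1,1,1,1,1,1).

Computing H_k = (kernel of ∂_k) / (image of ∂_{k+1}):

  H_0: rank C_0 − rank ∂_1 = 6 − 5 = 1, and the invariant factors of ∂_1 are all 1, so H_0 ≅ Z.
  H_1: rank ker ∂_1 − rank ∂_2 = (12 − 5) − 6 = 1, and the invariant factors of ∂_2 are all 1, so H_1 ≅ Z.
  H_2: rank ker ∂_2 − rank ∂_3 = (6 − 6) − 0 = 0, and there is no ∂_3, so H_2 ≅ 0.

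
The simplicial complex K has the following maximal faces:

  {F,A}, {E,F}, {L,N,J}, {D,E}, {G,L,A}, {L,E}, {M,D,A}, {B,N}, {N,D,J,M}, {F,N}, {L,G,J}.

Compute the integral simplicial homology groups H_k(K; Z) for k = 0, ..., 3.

K has 10 vertices, 20 edges, 8 triangles, 1 3-simplex.
rank ∂_0 = 0, rank ∂_1 = 9 ⇒ b_0 = 10 − 0 − 9 = 1; all invariant factors of ∂_1 are 1 so no torsion. So H_0 ≅ Z.
rank ∂_1 = 9, rank ∂_2 = 7 ⇒ b_1 = 20 − 9 − 7 = 4; all invariant factors of ∂_2 are 1 so no torsion. So H_1 ≅ Z^4.
rank ∂_2 = 7, rank ∂_3 = 1 ⇒ b_2 = 8 − 7 − 1 = 0; all invariant factors of ∂_3 are 1 so no torsion. So H_2 ≅ 0.
rank ∂_3 = 1, rank ∂_4 = 0 ⇒ b_3 = 1 − 1 − 0 = 0. So H_3 ≅ 0.

H_0 ≅ Z,  H_1 ≅ Z^4,  H_2 = 0,  H_3 = 0.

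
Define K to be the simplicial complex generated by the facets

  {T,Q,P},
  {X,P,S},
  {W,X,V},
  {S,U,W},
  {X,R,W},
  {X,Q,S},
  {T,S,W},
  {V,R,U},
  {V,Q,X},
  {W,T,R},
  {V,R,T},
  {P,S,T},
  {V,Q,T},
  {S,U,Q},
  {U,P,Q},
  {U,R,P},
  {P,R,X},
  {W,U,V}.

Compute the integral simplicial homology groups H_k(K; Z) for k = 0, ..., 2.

Order the vertices as P < Q < R < S < T < U < V < W < X. Listing each simplex with vertices in this order, K has dimension 2 with simplices:

  0-simplices (9): P, Q, R, S, T, U, V, W, X
  1-simplices (27): PQ, PR, PS, PT, PU, PX, QS, QT, QU, QV, QX, RT, RU, RV, RW, RX, ST, SU, SW, SX, TV, TW, UV, UW, VW, VX, WX
  2-simplices (18): PQT, PQU, PRU, PRX, PST, PSX, QSU, QSX, QTV, QVX, RTV, RTW, RUV, RWX, STW, SUW, UVW, VWX

giving chain groups C_0 ≅ Z^9, C_1 ≅ Z^27, C_2 ≅ Z^18.

∂_1: C_1 → C_0 sends each edge [p,q] (with p < q) to q − p.
The resulting 9×27 matrix has rank 8, and its Smith normal form has invariant factors (1,1,1,1,1,1,1,1).

The boundary map ∂_2: C_2 → C_1 sends each 2-simplex [p,q,r] to [q,r] − [p,r] + [p,q]. For instance
  ∂STW = TW − SW + ST,
  ∂RTW = TW − RW + RT.
The 27×18 boundary matrix has rank 18 and Smith normal form diag(1,1,1,1,1,1,1,1,1,1,1,1,1,1,1,1,1,2).

Reading off H_k = ker ∂_k / im ∂_{k+1}:

  H_0: rank C_0 − rank ∂_1 = 9 − 8 = 1, and the invariant factors of ∂_1 are all 1, so H_0 = Z.
  H_1: rank ker ∂_1 − rank ∂_2 = (27 − 8) − 18 = 1, and ∂_2 has invariant factor 2 > 1, so H_1 = Z ⊕ Z_2.
  H_2: rank ker ∂_2 − rank ∂_3 = (18 − 18) − 0 = 0, and there is no ∂_3, so H_2 = 0.

As a check, the Euler characteristic is 9 − 27 + 18 = 0, which agrees with 1 − 1 + 0 = 0.

H_0 ≅ Z,  H_1 ≅ Z ⊕ Z_2,  H_2 = 0.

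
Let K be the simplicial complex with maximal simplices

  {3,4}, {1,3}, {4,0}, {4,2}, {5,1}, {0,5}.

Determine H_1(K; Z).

H_1 ≅ Z.

We work with the vertex ordering 0 < 1 < 2 < 3 < 4 < 5. The simplices of K, each written with vertices in increasing order, are:

  0-simplices (6): [0], [1], [2], [3], [4], [5]
  1-simplices (6): [0,4], [0,5], [1,3], [1,5], [2,4], [3,4]

giving chain groups C_0 ≅ Z^6, C_1 ≅ Z^6.

∂_1: C_1 → C_0 is given by ∂[p,q] = [q] − [p]. For instance
  ∂[1,3] = [3] − [1].
The 6×6 boundary matrix has rank 5 and Smith normal form diag(1,1,1,1,1).

Now H_k = ker ∂_k / im ∂_{k+1}, so:

  H_1: rank ker ∂_1 − rank ∂_2 = (6 − 5) − 0 = 1, and there is no ∂_2, so H_1 ≅ Z.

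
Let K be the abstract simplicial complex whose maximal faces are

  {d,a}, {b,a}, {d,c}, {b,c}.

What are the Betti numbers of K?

Fix the vertex order a < b < c < d and write every simplex with vertices in increasing order. Then dim K = 1 and the simplices of K are:

  0-simplices (4): a, b, c, d
  1-simplices (4): ab, ad, bc, cd

Hence C_0 ≅ Z^4, C_1 ≅ Z^4.

The boundary map ∂_1: C_1 → C_0 sends each edge [p,q] (with p < q) to q − p. For instance
  ∂cd = d − c.
The resulting 4×4 matrix has rank 3, and its Smith normal form has invariant factors (1,1,1).

Reading off H_k = ker ∂_k / im ∂_{k+1}:

  H_0: rank C_0 − rank ∂_1 = 4 − 3 = 1, and the invariant factors of ∂_1 are all 1, so H_0 = Z.
  H_1: rank ker ∂_1 − rank ∂_2 = (4 − 3) − 0 = 1, and there is no ∂_2, so H_1 = Z.

(K is a triangulation of the circle S^1.)

Hence the Betti numbers are b_0 = 1, b_1 = 1.

b_0 = 1, b_1 = 1.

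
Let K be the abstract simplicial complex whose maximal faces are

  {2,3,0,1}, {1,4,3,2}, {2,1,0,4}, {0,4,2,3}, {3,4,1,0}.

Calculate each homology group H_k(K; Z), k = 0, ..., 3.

Order the vertices as 0 < 1 < 2 < 3 < 4. Listing each simplex with vertices in this order, K has dimension 3 with simplices:

  0-simplices (5): [0], [1], [2], [3], [4]
  1-simplices (10): [0,1], [0,2], [0,3], [0,4], [1,2], [1,3], [1,4], [2,3], [2,4], [3,4]
  2-simplices (10): [0,1,2], [0,1,3], [0,1,4], [0,2,3], [0,2,4], [0,3,4], [1,2,3], [1,2,4], [1,3,4], [2,3,4]
  3-simplices (5): [0,1,2,3], [0,1,2,4], [0,1,3,4], [0,2,3,4], [1,2,3,4]

so the chain groups are C_0 ≅ Z^5, C_1 ≅ Z^10, C_2 ≅ Z^10, C_3 ≅ Z^5.

∂_1: C_1 → C_0 maps an edge to its endpoints' difference, ∂[p,q] = q − p. For instance
  ∂[0,4] = [4] − [0].
This gives a 5×10 integer matrix of rank 4; reducing to Smith normal form yields diagonal entries (1,1,1,1).

∂_2: C_2 → C_1 sends each 2-simplex [p,q,r] to [q,r] − [p,r] + [p,q]. For instance
  ∂[1,2,4] = [2,4] − [1,4] + [1,2],
  ∂[0,1,3] = [1,3] − [0,3] + [0,1].
As a 10×10 matrix over Z this has rank 6, with invariant factors (1,1,1,1,1,1).

The boundary map ∂_3: C_3 → C_2 sends each 3-simplex σ to the alternating sum Σ_i (−1)^i (σ with its i-th vertex removed). For instance
  ∂[0,1,2,4] = [1,2,4] − [0,2,4] + [0,1,4] − [0,1,2],
  ∂[0,2,3,4] = [2,3,4] − [0,3,4] + [0,2,4] − [0,2,3].
The 10×5 boundary matrix has rank 4 and Smith normal form diag(1,1,1,1).

From H_k ≅ ker(∂_k) / im(∂_{k+1}) we obtain:

  H_0: rank C_0 − rank ∂_1 = 5 − 4 = 1, and the invariant factors of ∂_1 are all 1, so H_0 = Z.
  H_1: rank ker ∂_1 − rank ∂_2 = (10 − 4) − 6 = 0, and the invariant factors of ∂_2 are all 1, so H_1 = 0.
  H_2: rank ker ∂_2 − rank ∂_3 = (10 − 6) − 4 = 0, and the invariant factors of ∂_3 are all 1, so H_2 = 0.
  H_3: rank ker ∂_3 − rank ∂_4 = (5 − 4) − 0 = 1, and there is no ∂_4, so H_3 = Z.

(K is a triangulation of the 3-sphere S^3.)

H_0 = Z,  H_1 = 0,  H_2 = 0,  H_3 = Z.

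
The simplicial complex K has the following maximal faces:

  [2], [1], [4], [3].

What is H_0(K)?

H_0 = Z^4.

We work with the vertex ordering 1 < 2 < 3 < 4. The simplices of K, each written with vertices in increasing order, are:

  0-simplices (4): [1], [2], [3], [4]

giving chain groups C_0 ≅ Z^4.

Computing H_k = (kernel of ∂_k) / (image of ∂_{k+1}):

  H_0: rank C_0 − rank ∂_1 = 4 − 0 = 4, and there is no ∂_1, so H_0 ≅ Z^4.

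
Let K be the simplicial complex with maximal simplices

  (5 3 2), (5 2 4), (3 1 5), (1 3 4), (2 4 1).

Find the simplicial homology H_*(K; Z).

Fix the vertex order 1 < 2 < 3 < 4 < 5 and write every simplex with vertices in increasing order. Then dim K = 2 and the simplices of K are:

  0-simplices (5): [1], [2], [3], [4], [5]
  1-simplices (10): [1,2], [1,3], [1,4], [1,5], [2,3], [2,4], [2,5], [3,4], [3,5], [4,5]
  2-simplices (5): [1,2,4], [1,3,4], [1,3,5], [2,3,5], [2,4,5]

so the chain groups are C_0 ≅ Z^5, C_1 ≅ Z^10, C_2 ≅ Z^5.

The boundary map ∂_1: C_1 → C_0 sends each edge [p,q] (with p < q) to q − p. For instance
  ∂[2,3] = [3] − [2].
This gives a 5×10 integer matrix of rank 4; reducing to Smith normal form yields diagonal entries (1,1,1,1).

∂_2: C_2 → C_1 maps a triangle to the signed sum of its edges. For instance
  ∂[2,3,5] = [3,5] − [2,5] + [2,3],
  ∂[1,3,4] = [3,4] − [1,4] + [1,3].
The resulting 10×5 matrix has rank 5, and its Smith normal form has invariant factors (1,1,1,1,1).

Now H_k = ker ∂_k / im ∂_{k+1}, so:

  H_0: rank C_0 − rank ∂_1 = 5 − 4 = 1, and the invariant factors of ∂_1 are all 1, so H_0 ≅ Z.
  H_1: rank ker ∂_1 − rank ∂_2 = (10 − 4) − 5 = 1, and the invariant factors of ∂_2 are all 1, so H_1 ≅ Z.
  H_2: rank ker ∂_2 − rank ∂_3 = (5 − 5) − 0 = 0, and there is no ∂_3, so H_2 ≅ 0.

(K is a triangulation of the Möbius band.)

H_0 ≅ Z,  H_1 ≅ Z,  H_2 = 0.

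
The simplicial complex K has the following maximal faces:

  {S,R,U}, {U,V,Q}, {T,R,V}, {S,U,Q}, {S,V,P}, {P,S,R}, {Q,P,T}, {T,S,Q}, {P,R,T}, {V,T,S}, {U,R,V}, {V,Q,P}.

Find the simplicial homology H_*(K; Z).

We work with the vertex ordering P < Q < R < S < T < U < V. The simplices of K, each written with vertices in increasing order, are:

  0-simplices (7): P, Q, R, S, T, U, V
  1-simplices (18): PQ, PR, PS, PT, PV, QS, QT, QU, QV, RS, RT, RU, RV, ST, SU, SV, TV, UV
  2-simplices (12): PQT, PQV, PRS, PRT, PSV, QST, QSU, QUV, RSU, RTV, RUV, STV

so the chain groups are C_0 ≅ Z^7, C_1 ≅ Z^18, C_2 ≅ Z^12.

∂_1: C_1 → C_0 is given by ∂[p,q] = [q] − [p]. For instance
  ∂RV = V − R.
The resulting 7×18 matrix has rank 6, and its Smith normal form has invariant factors (1,1,1,1,1,1).

∂_2: C_2 → C_1 maps a triangle to the signed sum of its edges. For instance
  ∂QUV = UV − QV + QU,
  ∂RSU = SU − RU + RS.
The 18×12 boundary matrix has rank 12 and Smith normal form diag(1,1,1,1,1,1,1,1,1,1,1,2).

Computing H_k = (kernel of ∂_k) / (image of ∂_{k+1}):

  H_0: rank C_0 − rank ∂_1 = 7 − 6 = 1, and the invariant factors of ∂_1 are all 1, so H_0 ≅ Z.
  H_1: rank ker ∂_1 − rank ∂_2 = (18 − 6) − 12 = 0, and ∂_2 has invariant factor 2 > 1, so H_1 ≅ Z/2.
  H_2: rank ker ∂_2 − rank ∂_3 = (12 − 12) − 0 = 0, and there is no ∂_3, so H_2 ≅ 0.

H_0 ≅ Z,  H_1 ≅ Z/2,  H_2 = 0.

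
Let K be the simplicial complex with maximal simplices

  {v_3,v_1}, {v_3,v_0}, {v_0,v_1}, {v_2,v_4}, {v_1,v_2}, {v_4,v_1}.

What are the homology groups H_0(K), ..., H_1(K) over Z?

H_0 ≅ Z,  H_1 ≅ Z^2.

Fix the vertex order v_0 < v_1 < v_2 < v_3 < v_4 and write every simplex with vertices in increasing order. Then dim K = 1 and the simplices of K are:

  0-simplices (5): [v_0], [v_1], [v_2], [v_3], [v_4]
  1-simplices (6): [v_0,v_1], [v_0,v_3], [v_1,v_2], [v_1,v_3], [v_1,v_4], [v_2,v_4]

Hence C_0 ≅ Z^5, C_1 ≅ Z^6.

Boundary ∂_1: C_1 → C_0 is given by ∂[p,q] = [q] − [p]. For instance
  ∂[v_1,v_2] = [v_2] − [v_1].
This gives a 5×6 integer matrix of rank 4; reducing to Smith normal form yields diagonal entries (1,1,1,1).

From H_k ≅ ker(∂_k) / im(∂_{k+1}) we obtain:

  H_0: rank C_0 − rank ∂_1 = 5 − 4 = 1, and the invariant factors of ∂_1 are all 1, so H_0 ≅ Z.
  H_1: rank ker ∂_1 − rank ∂_2 = (6 − 4) − 0 = 2, and there is no ∂_2, so H_1 ≅ Z^2.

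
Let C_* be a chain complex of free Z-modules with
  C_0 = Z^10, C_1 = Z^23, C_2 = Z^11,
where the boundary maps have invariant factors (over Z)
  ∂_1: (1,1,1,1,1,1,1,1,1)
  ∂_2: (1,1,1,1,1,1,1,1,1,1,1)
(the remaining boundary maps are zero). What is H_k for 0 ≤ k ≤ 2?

H_0: b_0 = 10 − 0 − 9 = 1; torsion from ∂_1 factors > 1: none. So H_0 ≅ Z.
H_1: b_1 = 23 − 9 − 11 = 3; torsion from ∂_2 factors > 1: none. So H_1 ≅ Z^3.
H_2: b_2 = 11 − 11 − 0 = 0; torsion from ∂_3 factors > 1: none. So H_2 ≅ 0.

H_0 ≅ Z,  H_1 ≅ Z^3,  H_2 = 0.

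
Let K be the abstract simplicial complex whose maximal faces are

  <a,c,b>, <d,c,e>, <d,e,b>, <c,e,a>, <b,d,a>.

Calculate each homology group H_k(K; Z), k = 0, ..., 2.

Fix the vertex order a < b < c < d < e and write every simplex with vertices in increasing order. Then dim K = 2 and the simplices of K are:

  0-simplices (5): a, b, c, d, e
  1-simplices (10): ab, ac, ad, ae, bc, bd, be, cd, ce, de
  2-simplices (5): abc, abd, ace, bde, cde

giving chain groups C_0 ≅ Z^5, C_1 ≅ Z^10, C_2 ≅ Z^5.

The boundary map ∂_1: C_1 → C_0 maps an edge to its endpoints' difference, ∂[p,q] = q − p.
The 5×10 boundary matrix has rank 4 and Smith normal form diag(1,1,1,1).

∂_2: C_2 → C_1 sends each 2-simplex [p,q,r] to [q,r] − [p,r] + [p,q]. For instance
  ∂abc = bc − ac + ab,
  ∂abd = bd − ad + ab.
As a 10×5 matrix over Z this has rank 5, with invariant factors (1,1,1,1,1).

From H_k ≅ ker(∂_k) / im(∂_{k+1}) we obtain:

  H_0: rank C_0 − rank ∂_1 = 5 − 4 = 1, and the invariant factors of ∂_1 are all 1, so H_0 = Z.
  H_1: rank ker ∂_1 − rank ∂_2 = (10 − 4) − 5 = 1, and the invariant factors of ∂_2 are all 1, so H_1 = Z.
  H_2: rank ker ∂_2 − rank ∂_3 = (5 − 5) − 0 = 0, and there is no ∂_3, so H_2 = 0.

H_0 ≅ Z,  H_1 ≅ Z,  H_2 = 0.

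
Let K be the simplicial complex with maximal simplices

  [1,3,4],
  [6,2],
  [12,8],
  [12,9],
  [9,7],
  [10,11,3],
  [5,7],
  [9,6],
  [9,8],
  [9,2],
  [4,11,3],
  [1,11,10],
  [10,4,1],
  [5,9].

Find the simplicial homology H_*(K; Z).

K has 12 vertices, 19 edges, 5 triangles.
rank ∂_0 = 0, rank ∂_1 = 10 ⇒ b_0 = 12 − 0 − 10 = 2; all invariant factors of ∂_1 are 1 so no torsion. So H_0 ≅ Z^2.
rank ∂_1 = 10, rank ∂_2 = 5 ⇒ b_1 = 19 − 10 − 5 = 4; all invariant factors of ∂_2 are 1 so no torsion. So H_1 ≅ Z^4.
rank ∂_2 = 5, rank ∂_3 = 0 ⇒ b_2 = 5 − 5 − 0 = 0. So H_2 ≅ 0.

H_0 = Z^2,  H_1 = Z^4,  H_2 = 0.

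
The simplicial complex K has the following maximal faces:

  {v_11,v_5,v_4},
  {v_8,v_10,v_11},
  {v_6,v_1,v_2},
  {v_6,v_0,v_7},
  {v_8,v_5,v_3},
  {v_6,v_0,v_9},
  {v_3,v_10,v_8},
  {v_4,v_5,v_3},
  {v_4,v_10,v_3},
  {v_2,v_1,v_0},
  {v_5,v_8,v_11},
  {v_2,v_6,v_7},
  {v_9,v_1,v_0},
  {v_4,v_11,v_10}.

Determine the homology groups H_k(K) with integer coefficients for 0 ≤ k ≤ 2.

Order the vertices as v_0 < v_1 < v_2 < v_3 < v_4 < v_5 < v_6 < v_7 < v_8 < v_9 < v_10 < v_11. Listing each simplex with vertices in this order, K has dimension 2 with simplices:

  0-simplices (12): [v_0], [v_1], [v_2], [v_3], [v_4], [v_5], [v_6], [v_7], [v_8], [v_9], [v_10], [v_11]
  1-simplices (24): (24 of them)
  2-simplices (14): (14 of them)

so the chain groups are C_0 ≅ Z^12, C_1 ≅ Z^24, C_2 ≅ Z^14.

∂_1: C_1 → C_0 is given by ∂[p,q] = [q] − [p]. For instance
  ∂[v_4,v_5] = [v_5] − [v_4].
The 12×24 boundary matrix has rank 10 and Smith normal form diag(1,1,1,1,1,1,1,1,1,1).

Boundary ∂_2: C_2 → C_1 maps a triangle to the signed sum of its edges. For instance
  ∂[v_0,v_1,v_2] = [v_1,v_2] − [v_0,v_2] + [v_0,v_1],
  ∂[v_0,v_6,v_7] = [v_6,v_7] − [v_0,v_7] + [v_0,v_6].
The resulting 24×14 matrix has rank 13, and its Smith normal form has invariant factors (1,1,1,1,1,1,1,1,1,1,1,1,1).

Now H_k = ker ∂_k / im ∂_{k+1}, so:

  H_0: rank C_0 − rank ∂_1 = 12 − 10 = 2, and the invariant factors of ∂_1 are all 1, so H_0 = Z^2.
  H_1: rank ker ∂_1 − rank ∂_2 = (24 − 10) − 13 = 1, and the invariant factors of ∂_2 are all 1, so H_1 = Z.
  H_2: rank ker ∂_2 − rank ∂_3 = (14 − 13) − 0 = 1, and there is no ∂_3, so H_2 = Z.

H_0 ≅ Z^2,  H_1 ≅ Z,  H_2 ≅ Z.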